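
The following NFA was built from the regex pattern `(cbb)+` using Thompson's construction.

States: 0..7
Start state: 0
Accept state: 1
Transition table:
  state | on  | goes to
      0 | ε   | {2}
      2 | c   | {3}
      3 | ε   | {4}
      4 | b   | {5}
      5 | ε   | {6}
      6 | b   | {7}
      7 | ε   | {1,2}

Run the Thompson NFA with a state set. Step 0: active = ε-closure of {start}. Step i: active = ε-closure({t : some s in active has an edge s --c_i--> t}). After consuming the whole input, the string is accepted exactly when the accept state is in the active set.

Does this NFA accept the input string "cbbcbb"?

Answer: ACCEPT

Trace:
S₀ = ε-closure({0}) = {0,2}
'c' @ 1: {3,4}
'b' @ 2: {5,6}
'b' @ 3: {1,2,7}  [accepting]
'c' @ 4: {3,4}
'b' @ 5: {5,6}
'b' @ 6: {1,2,7}  [accepting]
final: {1,2,7}; accept 1 in set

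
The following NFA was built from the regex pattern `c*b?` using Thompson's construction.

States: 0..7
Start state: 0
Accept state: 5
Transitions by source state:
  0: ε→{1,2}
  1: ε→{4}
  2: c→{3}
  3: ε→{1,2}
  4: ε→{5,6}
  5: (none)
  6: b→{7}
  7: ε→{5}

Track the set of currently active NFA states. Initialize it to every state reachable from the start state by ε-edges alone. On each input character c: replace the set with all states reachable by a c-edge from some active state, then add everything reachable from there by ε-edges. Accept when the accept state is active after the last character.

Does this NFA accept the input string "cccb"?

Answer: ACCEPT

Derivation:
S₀ = ε-closure({0}) = {0,1,2,4,5,6}
'c' @ 1: {1,2,3,4,5,6}  [accepting]
'c' @ 2: {1,2,3,4,5,6}  [accepting]
'c' @ 3: {1,2,3,4,5,6}  [accepting]
'b' @ 4: {5,7}  [accepting]
after full input: {5,7}  (accept=5 in)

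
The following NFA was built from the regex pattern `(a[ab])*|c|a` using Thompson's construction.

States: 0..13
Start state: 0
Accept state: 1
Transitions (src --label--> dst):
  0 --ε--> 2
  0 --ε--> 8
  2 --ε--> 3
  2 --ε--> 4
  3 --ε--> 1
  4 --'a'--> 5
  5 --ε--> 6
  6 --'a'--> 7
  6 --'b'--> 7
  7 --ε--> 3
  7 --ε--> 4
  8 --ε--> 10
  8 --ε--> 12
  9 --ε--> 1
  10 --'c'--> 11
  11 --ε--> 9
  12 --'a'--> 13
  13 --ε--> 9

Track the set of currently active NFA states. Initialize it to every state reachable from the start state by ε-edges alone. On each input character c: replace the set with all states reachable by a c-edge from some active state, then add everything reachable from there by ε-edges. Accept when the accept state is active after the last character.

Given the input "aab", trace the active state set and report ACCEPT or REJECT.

Answer: REJECT

Trace:
S₀ = ε-closure({0}) = {0,1,2,3,4,8,10,12}
'a' @ 1: {1,5,6,9,13}  (accept∈set)
'a' @ 2: {1,3,4,7}  (accept∈set)
'b' @ 3: {}  — dead — no transitions
final: {}; accept 1 not in set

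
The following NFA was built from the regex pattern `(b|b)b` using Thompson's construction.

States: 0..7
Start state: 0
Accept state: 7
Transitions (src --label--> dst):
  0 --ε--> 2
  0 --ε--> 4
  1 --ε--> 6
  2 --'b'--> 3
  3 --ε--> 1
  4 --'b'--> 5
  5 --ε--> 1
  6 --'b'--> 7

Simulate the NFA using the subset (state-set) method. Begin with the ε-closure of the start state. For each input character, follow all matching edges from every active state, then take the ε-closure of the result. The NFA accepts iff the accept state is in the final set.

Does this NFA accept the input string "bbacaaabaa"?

S₀ = ε-closure({0}) = {0,2,4}
'b' @ 1: {1,3,5,6}
'b' @ 2: {7}  [accepting]
'a' @ 3: {}  — state set empty
rest 'caaabaa' ignored (set empty)
final: {}; accept 7 not in set

Answer: REJECT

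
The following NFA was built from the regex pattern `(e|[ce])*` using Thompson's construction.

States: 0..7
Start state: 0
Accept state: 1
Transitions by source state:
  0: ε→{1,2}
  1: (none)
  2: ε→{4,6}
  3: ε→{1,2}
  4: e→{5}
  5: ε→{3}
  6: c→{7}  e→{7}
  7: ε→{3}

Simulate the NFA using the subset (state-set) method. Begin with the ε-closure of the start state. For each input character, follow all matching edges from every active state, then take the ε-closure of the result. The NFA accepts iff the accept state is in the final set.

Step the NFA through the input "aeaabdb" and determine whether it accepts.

Answer: REJECT

Steps:
start: ε-closure({0}) = {0,1,2,4,6}
'a' @ 1: {}  — no active states
rest 'eaabdb' ignored (set empty)
end set {} — state 1 not in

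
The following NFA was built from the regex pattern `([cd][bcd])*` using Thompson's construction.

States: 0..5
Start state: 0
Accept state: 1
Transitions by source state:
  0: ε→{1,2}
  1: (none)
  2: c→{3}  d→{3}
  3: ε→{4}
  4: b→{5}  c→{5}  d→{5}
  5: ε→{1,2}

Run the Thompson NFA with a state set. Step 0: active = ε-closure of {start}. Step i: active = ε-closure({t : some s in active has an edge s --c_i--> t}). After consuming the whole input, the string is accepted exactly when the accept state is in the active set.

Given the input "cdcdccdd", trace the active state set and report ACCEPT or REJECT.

Answer: ACCEPT

Derivation:
S₀ = ε-closure({0}) = {0,1,2}
'c' @ 1: {3,4}
'd' @ 2: {1,2,5}  (accept∈set)
'c' @ 3: {3,4}
'd' @ 4: {1,2,5}  (accept∈set)
'c' @ 5: {3,4}
'c' @ 6: {1,2,5}  (accept∈set)
'd' @ 7: {3,4}
'd' @ 8: {1,2,5}  (accept∈set)
after full input: {1,2,5}  (accept=1 in)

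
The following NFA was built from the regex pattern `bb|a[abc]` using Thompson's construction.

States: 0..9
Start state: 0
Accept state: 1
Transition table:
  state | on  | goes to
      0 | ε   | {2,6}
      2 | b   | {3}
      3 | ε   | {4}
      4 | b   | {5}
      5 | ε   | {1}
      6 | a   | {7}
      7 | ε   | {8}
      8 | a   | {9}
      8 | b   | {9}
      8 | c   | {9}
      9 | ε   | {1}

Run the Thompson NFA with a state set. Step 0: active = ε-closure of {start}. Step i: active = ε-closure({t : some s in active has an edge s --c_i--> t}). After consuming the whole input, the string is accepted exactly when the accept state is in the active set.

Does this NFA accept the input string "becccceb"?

S₀ = ε-closure({0}) = {0,2,6}
'b' @ 1: {3,4}
'e' @ 2: {}  — state set empty
rest 'cccceb' ignored (set empty)
after full input: {}  (accept=1 not in)

Answer: REJECT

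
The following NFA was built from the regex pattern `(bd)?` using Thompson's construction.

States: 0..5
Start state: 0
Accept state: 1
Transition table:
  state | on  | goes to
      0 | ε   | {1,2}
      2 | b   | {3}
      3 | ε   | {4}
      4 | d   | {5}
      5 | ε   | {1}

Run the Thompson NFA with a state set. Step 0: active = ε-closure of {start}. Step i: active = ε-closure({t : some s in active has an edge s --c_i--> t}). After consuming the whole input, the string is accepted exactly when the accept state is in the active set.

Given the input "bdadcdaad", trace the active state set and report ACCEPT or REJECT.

Answer: REJECT

Steps:
S₀ = ε-closure({0}) = {0,1,2}
'b' @ 1: {3,4}
'd' @ 2: {1,5}  ✓accept
'a' @ 3: {}  — no active states
rest 'dcdaad' ignored (set empty)
end set {} — state 1 not in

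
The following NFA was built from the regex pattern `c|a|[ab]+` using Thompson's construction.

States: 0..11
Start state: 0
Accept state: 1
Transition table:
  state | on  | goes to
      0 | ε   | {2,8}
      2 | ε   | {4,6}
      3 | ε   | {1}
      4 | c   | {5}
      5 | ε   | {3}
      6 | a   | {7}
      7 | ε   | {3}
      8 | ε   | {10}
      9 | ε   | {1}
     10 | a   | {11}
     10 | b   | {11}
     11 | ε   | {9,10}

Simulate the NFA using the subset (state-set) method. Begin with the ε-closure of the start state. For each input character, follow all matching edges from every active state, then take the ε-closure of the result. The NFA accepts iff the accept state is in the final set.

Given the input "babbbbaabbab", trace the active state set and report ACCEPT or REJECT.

S₀ = ε-closure({0}) = {0,2,4,6,8,10}
'b' @ 1: {1,9,10,11}  (accept∈set)
'a' @ 2: {1,9,10,11}  (accept∈set)
'b' @ 3: {1,9,10,11}  (accept∈set)
'b' @ 4: {1,9,10,11}  (accept∈set)
'b' @ 5: {1,9,10,11}  (accept∈set)
'b' @ 6: {1,9,10,11}  (accept∈set)
'a' @ 7: {1,9,10,11}  (accept∈set)
'a' @ 8: {1,9,10,11}  (accept∈set)
'b' @ 9: {1,9,10,11}  (accept∈set)
'b' @ 10: {1,9,10,11}  (accept∈set)
'a' @ 11: {1,9,10,11}  (accept∈set)
'b' @ 12: {1,9,10,11}  (accept∈set)
end set {1,9,10,11} — state 1 in

Answer: ACCEPT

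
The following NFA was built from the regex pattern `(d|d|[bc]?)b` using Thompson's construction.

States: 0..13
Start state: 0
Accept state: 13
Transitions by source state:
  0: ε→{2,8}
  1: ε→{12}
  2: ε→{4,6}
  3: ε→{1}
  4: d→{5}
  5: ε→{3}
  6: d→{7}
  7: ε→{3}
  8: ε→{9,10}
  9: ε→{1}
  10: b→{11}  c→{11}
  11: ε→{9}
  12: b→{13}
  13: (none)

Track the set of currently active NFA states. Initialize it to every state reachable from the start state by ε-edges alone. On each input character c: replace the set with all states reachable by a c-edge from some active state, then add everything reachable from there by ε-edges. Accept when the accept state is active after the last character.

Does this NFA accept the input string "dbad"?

start: ε-closure({0}) = {0,1,2,4,6,8,9,10,12}
'd' @ 1: {1,3,5,7,12}
'b' @ 2: {13}  (accept∈set)
'a' @ 3: {}  — dead — no transitions
rest 'd' ignored (set empty)
end set {} — state 13 not in

Answer: REJECT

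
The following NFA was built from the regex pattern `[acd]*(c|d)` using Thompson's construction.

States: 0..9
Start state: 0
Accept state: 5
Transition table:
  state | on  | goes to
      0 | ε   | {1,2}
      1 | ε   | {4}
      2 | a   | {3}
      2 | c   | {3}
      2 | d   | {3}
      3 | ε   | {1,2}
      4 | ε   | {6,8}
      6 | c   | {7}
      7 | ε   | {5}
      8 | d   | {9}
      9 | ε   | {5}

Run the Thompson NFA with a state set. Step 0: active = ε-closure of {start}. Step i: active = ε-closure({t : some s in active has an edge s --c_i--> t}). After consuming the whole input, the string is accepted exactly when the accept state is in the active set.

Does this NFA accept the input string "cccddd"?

Answer: ACCEPT

Trace:
S₀ = ε-closure({0}) = {0,1,2,4,6,8}
'c' @ 1: {1,2,3,4,5,6,7,8}  ✓accept
'c' @ 2: {1,2,3,4,5,6,7,8}  ✓accept
'c' @ 3: {1,2,3,4,5,6,7,8}  ✓accept
'd' @ 4: {1,2,3,4,5,6,8,9}  ✓accept
'd' @ 5: {1,2,3,4,5,6,8,9}  ✓accept
'd' @ 6: {1,2,3,4,5,6,8,9}  ✓accept
final: {1,2,3,4,5,6,8,9}; accept 5 in set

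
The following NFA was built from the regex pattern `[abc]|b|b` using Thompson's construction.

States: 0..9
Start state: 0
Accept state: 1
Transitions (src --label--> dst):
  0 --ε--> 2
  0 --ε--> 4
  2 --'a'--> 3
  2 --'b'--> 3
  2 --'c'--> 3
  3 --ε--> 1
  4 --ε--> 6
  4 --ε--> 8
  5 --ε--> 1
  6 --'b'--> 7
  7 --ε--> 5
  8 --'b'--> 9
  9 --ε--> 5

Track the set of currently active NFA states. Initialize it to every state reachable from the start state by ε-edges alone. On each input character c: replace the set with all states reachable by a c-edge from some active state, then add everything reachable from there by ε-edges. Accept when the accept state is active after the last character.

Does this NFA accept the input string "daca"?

initial (ε-close {0}): {0,2,4,6,8}
'd' @ 1: {}  — no active states
rest 'aca' ignored (set empty)
after full input: {}  (accept=1 not in)

Answer: REJECT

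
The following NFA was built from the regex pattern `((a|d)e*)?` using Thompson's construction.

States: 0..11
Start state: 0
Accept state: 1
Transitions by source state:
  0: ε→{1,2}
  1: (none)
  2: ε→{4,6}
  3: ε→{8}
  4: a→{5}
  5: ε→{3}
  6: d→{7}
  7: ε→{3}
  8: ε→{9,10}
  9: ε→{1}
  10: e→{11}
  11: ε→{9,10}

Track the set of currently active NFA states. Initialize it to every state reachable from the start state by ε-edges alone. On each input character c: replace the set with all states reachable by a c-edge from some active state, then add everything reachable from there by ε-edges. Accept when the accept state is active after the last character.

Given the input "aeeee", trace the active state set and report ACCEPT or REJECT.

initial (ε-close {0}): {0,1,2,4,6}
'a' @ 1: {1,3,5,8,9,10}  ✓accept
'e' @ 2: {1,9,10,11}  ✓accept
'e' @ 3: {1,9,10,11}  ✓accept
'e' @ 4: {1,9,10,11}  ✓accept
'e' @ 5: {1,9,10,11}  ✓accept
end set {1,9,10,11} — state 1 in

Answer: ACCEPT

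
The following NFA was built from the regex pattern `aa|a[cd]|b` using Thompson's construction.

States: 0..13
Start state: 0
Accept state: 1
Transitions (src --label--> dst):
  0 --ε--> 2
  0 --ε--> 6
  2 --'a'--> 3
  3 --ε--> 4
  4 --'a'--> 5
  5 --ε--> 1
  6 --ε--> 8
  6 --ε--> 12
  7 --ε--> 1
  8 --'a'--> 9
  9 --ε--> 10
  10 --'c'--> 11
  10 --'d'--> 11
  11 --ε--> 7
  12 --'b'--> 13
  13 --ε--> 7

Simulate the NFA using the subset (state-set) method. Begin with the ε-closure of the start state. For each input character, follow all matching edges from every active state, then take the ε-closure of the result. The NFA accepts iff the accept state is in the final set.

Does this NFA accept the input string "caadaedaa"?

initial (ε-close {0}): {0,2,6,8,12}
'c' @ 1: {}  — dead — no transitions
rest 'aadaedaa' ignored (set empty)
final: {}; accept 1 not in set

Answer: REJECT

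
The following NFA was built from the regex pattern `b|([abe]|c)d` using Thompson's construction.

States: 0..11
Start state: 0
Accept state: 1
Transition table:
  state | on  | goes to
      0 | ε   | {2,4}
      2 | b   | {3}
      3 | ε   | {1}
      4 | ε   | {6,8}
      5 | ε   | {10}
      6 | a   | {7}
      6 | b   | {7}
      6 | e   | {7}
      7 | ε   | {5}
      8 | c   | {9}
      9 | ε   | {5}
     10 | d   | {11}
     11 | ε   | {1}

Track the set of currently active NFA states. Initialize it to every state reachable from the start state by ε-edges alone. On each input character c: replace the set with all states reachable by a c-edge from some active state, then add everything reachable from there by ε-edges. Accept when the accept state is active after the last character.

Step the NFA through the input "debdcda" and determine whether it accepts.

Answer: REJECT

Steps:
S₀ = ε-closure({0}) = {0,2,4,6,8}
'd' @ 1: {}  — state set empty
rest 'ebdcda' ignored (set empty)
after full input: {}  (accept=1 not in)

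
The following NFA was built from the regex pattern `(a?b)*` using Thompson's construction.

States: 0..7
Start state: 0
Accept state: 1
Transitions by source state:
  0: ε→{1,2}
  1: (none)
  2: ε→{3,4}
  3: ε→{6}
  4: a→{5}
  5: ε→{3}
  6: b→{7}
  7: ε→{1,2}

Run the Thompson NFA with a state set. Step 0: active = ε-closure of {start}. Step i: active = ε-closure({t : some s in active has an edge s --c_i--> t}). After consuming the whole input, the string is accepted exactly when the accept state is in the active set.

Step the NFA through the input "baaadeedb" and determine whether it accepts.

Answer: REJECT

Trace:
start: ε-closure({0}) = {0,1,2,3,4,6}
'b' @ 1: {1,2,3,4,6,7}  (accept∈set)
'a' @ 2: {3,5,6}
'a' @ 3: {}  — state set empty
rest 'adeedb' ignored (set empty)
end set {} — state 1 not in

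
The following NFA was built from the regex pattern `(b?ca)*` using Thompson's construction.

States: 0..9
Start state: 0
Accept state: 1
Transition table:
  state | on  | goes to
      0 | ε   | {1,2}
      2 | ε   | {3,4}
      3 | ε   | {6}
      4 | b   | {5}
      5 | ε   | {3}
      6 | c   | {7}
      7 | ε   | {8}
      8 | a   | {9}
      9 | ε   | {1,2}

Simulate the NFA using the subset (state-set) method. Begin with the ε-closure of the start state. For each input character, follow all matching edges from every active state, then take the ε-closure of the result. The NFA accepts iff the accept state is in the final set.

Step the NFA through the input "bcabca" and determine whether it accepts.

Answer: ACCEPT

Trace:
start: ε-closure({0}) = {0,1,2,3,4,6}
'b' @ 1: {3,5,6}
'c' @ 2: {7,8}
'a' @ 3: {1,2,3,4,6,9}  [accepting]
'b' @ 4: {3,5,6}
'c' @ 5: {7,8}
'a' @ 6: {1,2,3,4,6,9}  [accepting]
final: {1,2,3,4,6,9}; accept 1 in set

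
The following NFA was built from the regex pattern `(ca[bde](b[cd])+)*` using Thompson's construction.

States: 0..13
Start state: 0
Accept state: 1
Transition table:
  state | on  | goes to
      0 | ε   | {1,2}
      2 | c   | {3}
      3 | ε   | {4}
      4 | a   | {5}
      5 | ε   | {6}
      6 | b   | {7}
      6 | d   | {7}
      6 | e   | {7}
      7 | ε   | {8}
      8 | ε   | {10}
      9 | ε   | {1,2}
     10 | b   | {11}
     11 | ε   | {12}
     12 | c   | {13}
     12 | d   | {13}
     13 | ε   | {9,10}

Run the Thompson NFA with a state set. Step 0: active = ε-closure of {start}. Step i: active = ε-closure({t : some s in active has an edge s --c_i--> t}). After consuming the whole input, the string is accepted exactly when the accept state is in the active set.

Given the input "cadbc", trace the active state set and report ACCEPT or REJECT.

initial (ε-close {0}): {0,1,2}
'c' @ 1: {3,4}
'a' @ 2: {5,6}
'd' @ 3: {7,8,10}
'b' @ 4: {11,12}
'c' @ 5: {1,2,9,10,13}  [accepting]
end set {1,2,9,10,13} — state 1 in

Answer: ACCEPT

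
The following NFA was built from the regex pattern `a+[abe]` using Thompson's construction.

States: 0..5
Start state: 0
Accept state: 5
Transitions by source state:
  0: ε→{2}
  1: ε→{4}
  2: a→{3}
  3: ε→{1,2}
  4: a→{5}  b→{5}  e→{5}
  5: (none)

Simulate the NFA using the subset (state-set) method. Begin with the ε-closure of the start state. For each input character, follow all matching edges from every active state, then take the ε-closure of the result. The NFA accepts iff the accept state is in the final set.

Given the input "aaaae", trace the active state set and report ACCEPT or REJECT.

S₀ = ε-closure({0}) = {0,2}
'a' @ 1: {1,2,3,4}
'a' @ 2: {1,2,3,4,5}  ✓accept
'a' @ 3: {1,2,3,4,5}  ✓accept
'a' @ 4: {1,2,3,4,5}  ✓accept
'e' @ 5: {5}  ✓accept
final: {5}; accept 5 in set

Answer: ACCEPT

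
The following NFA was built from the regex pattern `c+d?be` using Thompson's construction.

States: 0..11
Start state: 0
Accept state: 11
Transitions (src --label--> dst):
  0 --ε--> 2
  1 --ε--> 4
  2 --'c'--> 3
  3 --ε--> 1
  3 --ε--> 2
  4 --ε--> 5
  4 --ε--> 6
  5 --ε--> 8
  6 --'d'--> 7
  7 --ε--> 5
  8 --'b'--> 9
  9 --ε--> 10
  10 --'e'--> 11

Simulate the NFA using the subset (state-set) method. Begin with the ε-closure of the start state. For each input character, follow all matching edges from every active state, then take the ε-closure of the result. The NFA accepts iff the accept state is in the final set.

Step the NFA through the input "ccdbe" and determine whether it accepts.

Answer: ACCEPT

Derivation:
S₀ = ε-closure({0}) = {0,2}
'c' @ 1: {1,2,3,4,5,6,8}
'c' @ 2: {1,2,3,4,5,6,8}
'd' @ 3: {5,7,8}
'b' @ 4: {9,10}
'e' @ 5: {11}  ✓accept
final: {11}; accept 11 in set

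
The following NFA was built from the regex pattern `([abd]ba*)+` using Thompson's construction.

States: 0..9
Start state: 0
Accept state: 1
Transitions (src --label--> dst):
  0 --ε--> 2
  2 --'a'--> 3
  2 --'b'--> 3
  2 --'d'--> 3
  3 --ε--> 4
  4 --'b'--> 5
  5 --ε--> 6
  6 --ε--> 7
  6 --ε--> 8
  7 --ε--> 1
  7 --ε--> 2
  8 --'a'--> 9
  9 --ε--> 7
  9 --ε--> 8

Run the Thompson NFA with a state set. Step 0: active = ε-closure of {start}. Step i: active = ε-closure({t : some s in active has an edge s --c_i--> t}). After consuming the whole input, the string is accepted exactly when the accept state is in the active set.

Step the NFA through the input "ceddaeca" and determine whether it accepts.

start: ε-closure({0}) = {0,2}
'c' @ 1: {}  — dead — no transitions
rest 'eddaeca' ignored (set empty)
end set {} — state 1 not in

Answer: REJECT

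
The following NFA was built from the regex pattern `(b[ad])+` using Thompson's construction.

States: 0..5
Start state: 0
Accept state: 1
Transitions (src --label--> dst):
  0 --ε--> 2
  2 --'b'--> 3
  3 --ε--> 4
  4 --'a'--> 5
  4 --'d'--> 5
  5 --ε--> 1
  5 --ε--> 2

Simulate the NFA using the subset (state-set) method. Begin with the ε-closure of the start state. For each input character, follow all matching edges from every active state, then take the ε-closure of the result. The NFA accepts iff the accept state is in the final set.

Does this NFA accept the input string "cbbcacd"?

Answer: REJECT

Derivation:
initial (ε-close {0}): {0,2}
'c' @ 1: {}  — no active states
rest 'bbcacd' ignored (set empty)
after full input: {}  (accept=1 not in)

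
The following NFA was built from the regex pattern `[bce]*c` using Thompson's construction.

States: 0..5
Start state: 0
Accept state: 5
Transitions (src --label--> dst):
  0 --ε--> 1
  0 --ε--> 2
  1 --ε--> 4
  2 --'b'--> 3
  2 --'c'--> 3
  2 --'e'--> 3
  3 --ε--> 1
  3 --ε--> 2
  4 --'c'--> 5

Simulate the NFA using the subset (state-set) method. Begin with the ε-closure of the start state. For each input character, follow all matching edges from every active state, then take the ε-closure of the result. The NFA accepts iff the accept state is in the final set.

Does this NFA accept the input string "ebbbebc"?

Answer: ACCEPT

Steps:
S₀ = ε-closure({0}) = {0,1,2,4}
'e' @ 1: {1,2,3,4}
'b' @ 2: {1,2,3,4}
'b' @ 3: {1,2,3,4}
'b' @ 4: {1,2,3,4}
'e' @ 5: {1,2,3,4}
'b' @ 6: {1,2,3,4}
'c' @ 7: {1,2,3,4,5}  ✓accept
final: {1,2,3,4,5}; accept 5 in set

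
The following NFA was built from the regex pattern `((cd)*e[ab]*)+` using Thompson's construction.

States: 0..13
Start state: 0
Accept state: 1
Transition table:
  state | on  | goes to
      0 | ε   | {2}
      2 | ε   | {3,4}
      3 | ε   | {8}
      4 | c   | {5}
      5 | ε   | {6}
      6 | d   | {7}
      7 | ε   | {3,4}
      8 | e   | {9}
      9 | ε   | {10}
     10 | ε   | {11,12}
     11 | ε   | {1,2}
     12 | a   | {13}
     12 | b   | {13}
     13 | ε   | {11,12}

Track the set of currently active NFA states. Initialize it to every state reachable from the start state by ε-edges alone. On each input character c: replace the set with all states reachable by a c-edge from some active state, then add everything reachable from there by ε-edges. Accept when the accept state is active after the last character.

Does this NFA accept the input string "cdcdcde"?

S₀ = ε-closure({0}) = {0,2,3,4,8}
'c' @ 1: {5,6}
'd' @ 2: {3,4,7,8}
'c' @ 3: {5,6}
'd' @ 4: {3,4,7,8}
'c' @ 5: {5,6}
'd' @ 6: {3,4,7,8}
'e' @ 7: {1,2,3,4,8,9,10,11,12}  (accept∈set)
after full input: {1,2,3,4,8,9,10,11,12}  (accept=1 in)

Answer: ACCEPT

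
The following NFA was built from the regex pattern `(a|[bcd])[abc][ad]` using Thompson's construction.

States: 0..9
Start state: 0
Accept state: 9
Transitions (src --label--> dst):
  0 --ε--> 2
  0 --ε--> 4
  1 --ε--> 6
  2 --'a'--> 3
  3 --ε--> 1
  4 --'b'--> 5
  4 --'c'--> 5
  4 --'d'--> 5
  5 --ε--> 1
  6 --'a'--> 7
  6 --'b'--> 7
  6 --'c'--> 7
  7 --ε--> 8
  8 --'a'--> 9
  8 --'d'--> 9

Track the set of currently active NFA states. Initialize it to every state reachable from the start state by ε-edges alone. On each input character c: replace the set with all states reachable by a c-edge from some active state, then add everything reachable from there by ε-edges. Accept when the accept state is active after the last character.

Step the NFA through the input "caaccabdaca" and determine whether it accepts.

S₀ = ε-closure({0}) = {0,2,4}
'c' @ 1: {1,5,6}
'a' @ 2: {7,8}
'a' @ 3: {9}  ✓accept
'c' @ 4: {}  — no active states
rest 'cabdaca' ignored (set empty)
final: {}; accept 9 not in set

Answer: REJECT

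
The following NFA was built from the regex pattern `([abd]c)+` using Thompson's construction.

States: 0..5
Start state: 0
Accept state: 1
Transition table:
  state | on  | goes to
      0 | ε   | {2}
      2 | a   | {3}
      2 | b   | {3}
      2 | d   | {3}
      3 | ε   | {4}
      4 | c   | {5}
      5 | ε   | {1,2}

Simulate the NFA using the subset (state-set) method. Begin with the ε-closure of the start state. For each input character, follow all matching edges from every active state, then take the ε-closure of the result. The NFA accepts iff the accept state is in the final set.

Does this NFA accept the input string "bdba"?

S₀ = ε-closure({0}) = {0,2}
'b' @ 1: {3,4}
'd' @ 2: {}  — dead — no transitions
rest 'ba' ignored (set empty)
final: {}; accept 1 not in set

Answer: REJECT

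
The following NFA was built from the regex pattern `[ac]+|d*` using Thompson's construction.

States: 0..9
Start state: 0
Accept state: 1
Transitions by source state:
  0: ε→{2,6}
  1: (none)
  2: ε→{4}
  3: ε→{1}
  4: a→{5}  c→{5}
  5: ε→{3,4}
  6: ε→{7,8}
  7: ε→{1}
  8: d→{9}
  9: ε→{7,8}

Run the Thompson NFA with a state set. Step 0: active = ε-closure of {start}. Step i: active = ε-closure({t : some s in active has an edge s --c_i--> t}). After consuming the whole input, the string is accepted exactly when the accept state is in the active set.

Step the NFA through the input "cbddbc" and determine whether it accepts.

start: ε-closure({0}) = {0,1,2,4,6,7,8}
'c' @ 1: {1,3,4,5}  ✓accept
'b' @ 2: {}  — no active states
rest 'ddbc' ignored (set empty)
end set {} — state 1 not in

Answer: REJECT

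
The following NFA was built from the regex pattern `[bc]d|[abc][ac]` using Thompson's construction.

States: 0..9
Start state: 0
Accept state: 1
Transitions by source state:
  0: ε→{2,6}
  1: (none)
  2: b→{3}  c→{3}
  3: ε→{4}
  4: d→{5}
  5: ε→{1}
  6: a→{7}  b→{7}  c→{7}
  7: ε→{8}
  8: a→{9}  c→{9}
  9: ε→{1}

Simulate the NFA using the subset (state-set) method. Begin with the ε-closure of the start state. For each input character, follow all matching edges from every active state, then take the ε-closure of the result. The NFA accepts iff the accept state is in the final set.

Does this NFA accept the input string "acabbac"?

Answer: REJECT

Steps:
initial (ε-close {0}): {0,2,6}
'a' @ 1: {7,8}
'c' @ 2: {1,9}  ✓accept
'a' @ 3: {}  — no active states
rest 'bbac' ignored (set empty)
end set {} — state 1 not in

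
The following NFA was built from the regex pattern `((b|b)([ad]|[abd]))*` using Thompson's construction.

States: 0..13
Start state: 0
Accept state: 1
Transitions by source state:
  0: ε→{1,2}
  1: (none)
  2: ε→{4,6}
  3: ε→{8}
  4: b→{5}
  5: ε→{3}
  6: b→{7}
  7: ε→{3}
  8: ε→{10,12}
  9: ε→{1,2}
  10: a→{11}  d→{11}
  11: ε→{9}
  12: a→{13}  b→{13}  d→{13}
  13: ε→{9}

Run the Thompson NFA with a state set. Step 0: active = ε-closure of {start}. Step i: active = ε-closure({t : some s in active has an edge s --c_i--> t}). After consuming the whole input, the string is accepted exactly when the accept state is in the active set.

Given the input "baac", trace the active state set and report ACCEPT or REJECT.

Answer: REJECT

Trace:
start: ε-closure({0}) = {0,1,2,4,6}
'b' @ 1: {3,5,7,8,10,12}
'a' @ 2: {1,2,4,6,9,11,13}  ✓accept
'a' @ 3: {}  — no active states
rest 'c' ignored (set empty)
after full input: {}  (accept=1 not in)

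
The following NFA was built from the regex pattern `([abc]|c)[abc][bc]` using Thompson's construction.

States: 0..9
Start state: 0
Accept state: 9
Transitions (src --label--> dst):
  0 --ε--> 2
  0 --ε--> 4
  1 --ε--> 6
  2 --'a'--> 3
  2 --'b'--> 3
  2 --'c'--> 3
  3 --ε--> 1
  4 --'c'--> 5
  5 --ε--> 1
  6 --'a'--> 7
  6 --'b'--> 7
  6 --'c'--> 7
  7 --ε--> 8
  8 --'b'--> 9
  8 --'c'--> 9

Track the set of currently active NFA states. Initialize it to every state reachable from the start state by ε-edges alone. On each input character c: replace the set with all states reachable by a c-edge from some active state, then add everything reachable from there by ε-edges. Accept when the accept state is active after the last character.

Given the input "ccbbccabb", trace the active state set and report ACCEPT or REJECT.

Answer: REJECT

Trace:
initial (ε-close {0}): {0,2,4}
'c' @ 1: {1,3,5,6}
'c' @ 2: {7,8}
'b' @ 3: {9}  ✓accept
'b' @ 4: {}  — no active states
rest 'ccabb' ignored (set empty)
final: {}; accept 9 not in set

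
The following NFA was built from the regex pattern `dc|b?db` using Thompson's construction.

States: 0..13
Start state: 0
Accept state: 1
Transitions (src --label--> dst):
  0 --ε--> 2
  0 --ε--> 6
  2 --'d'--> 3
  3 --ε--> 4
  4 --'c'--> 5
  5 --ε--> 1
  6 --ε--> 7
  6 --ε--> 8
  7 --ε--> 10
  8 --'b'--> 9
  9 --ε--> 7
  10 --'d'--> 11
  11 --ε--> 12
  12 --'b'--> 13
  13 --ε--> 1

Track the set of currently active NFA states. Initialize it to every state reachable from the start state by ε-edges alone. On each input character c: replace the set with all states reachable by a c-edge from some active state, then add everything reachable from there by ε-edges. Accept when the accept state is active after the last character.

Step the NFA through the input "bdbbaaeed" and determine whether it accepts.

S₀ = ε-closure({0}) = {0,2,6,7,8,10}
'b' @ 1: {7,9,10}
'd' @ 2: {11,12}
'b' @ 3: {1,13}  ✓accept
'b' @ 4: {}  — no active states
rest 'aaeed' ignored (set empty)
final: {}; accept 1 not in set

Answer: REJECT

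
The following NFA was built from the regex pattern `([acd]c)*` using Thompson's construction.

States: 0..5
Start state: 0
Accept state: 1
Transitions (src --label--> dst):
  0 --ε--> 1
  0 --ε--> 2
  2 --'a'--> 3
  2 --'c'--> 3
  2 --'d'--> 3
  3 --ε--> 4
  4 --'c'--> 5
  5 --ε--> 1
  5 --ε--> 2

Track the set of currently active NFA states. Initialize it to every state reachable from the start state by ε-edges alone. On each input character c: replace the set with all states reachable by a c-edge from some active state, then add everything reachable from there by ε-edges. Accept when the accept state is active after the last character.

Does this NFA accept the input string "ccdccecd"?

Answer: REJECT

Steps:
start: ε-closure({0}) = {0,1,2}
'c' @ 1: {3,4}
'c' @ 2: {1,2,5}  [accepting]
'd' @ 3: {3,4}
'c' @ 4: {1,2,5}  [accepting]
'c' @ 5: {3,4}
'e' @ 6: {}  — state set empty
rest 'cd' ignored (set empty)
final: {}; accept 1 not in set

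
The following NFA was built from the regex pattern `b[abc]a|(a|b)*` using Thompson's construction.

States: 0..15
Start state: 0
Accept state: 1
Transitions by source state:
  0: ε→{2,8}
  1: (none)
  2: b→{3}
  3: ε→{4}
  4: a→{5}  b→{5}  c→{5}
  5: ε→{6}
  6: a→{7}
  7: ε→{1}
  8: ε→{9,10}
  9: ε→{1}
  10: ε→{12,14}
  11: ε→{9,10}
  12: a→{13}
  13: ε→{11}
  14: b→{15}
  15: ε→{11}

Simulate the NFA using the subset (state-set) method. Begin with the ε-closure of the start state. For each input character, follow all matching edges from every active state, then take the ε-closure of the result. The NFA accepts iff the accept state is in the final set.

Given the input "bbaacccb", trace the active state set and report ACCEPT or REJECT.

Answer: REJECT

Trace:
start: ε-closure({0}) = {0,1,2,8,9,10,12,14}
'b' @ 1: {1,3,4,9,10,11,12,14,15}  ✓accept
'b' @ 2: {1,5,6,9,10,11,12,14,15}  ✓accept
'a' @ 3: {1,7,9,10,11,12,13,14}  ✓accept
'a' @ 4: {1,9,10,11,12,13,14}  ✓accept
'c' @ 5: {}  — state set empty
rest 'ccb' ignored (set empty)
final: {}; accept 1 not in set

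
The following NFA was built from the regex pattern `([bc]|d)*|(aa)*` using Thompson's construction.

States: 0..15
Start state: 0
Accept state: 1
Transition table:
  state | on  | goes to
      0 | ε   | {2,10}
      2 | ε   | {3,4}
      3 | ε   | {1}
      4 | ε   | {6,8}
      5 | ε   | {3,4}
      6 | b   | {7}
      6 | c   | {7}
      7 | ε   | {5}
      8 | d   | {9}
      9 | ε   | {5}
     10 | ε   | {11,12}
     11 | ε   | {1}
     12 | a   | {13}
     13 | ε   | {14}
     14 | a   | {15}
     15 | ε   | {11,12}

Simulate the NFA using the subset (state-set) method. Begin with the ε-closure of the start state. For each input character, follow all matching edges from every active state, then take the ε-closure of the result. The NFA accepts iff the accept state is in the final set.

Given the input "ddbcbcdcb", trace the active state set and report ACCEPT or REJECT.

S₀ = ε-closure({0}) = {0,1,2,3,4,6,8,10,11,12}
'd' @ 1: {1,3,4,5,6,8,9}  (accept∈set)
'd' @ 2: {1,3,4,5,6,8,9}  (accept∈set)
'b' @ 3: {1,3,4,5,6,7,8}  (accept∈set)
'c' @ 4: {1,3,4,5,6,7,8}  (accept∈set)
'b' @ 5: {1,3,4,5,6,7,8}  (accept∈set)
'c' @ 6: {1,3,4,5,6,7,8}  (accept∈set)
'd' @ 7: {1,3,4,5,6,8,9}  (accept∈set)
'c' @ 8: {1,3,4,5,6,7,8}  (accept∈set)
'b' @ 9: {1,3,4,5,6,7,8}  (accept∈set)
final: {1,3,4,5,6,7,8}; accept 1 in set

Answer: ACCEPT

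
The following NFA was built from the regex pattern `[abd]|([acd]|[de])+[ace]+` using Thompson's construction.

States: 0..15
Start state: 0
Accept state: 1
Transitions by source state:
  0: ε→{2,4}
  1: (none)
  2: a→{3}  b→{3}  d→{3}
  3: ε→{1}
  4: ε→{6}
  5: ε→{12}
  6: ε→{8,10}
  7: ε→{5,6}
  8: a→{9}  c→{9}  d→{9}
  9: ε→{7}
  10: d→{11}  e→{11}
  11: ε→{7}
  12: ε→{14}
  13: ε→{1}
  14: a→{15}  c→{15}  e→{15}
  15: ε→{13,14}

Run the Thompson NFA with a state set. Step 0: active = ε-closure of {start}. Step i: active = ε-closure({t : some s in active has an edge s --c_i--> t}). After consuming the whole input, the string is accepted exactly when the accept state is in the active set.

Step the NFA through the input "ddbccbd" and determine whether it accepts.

S₀ = ε-closure({0}) = {0,2,4,6,8,10}
'd' @ 1: {1,3,5,6,7,8,9,10,11,12,14}  (accept∈set)
'd' @ 2: {5,6,7,8,9,10,11,12,14}
'b' @ 3: {}  — state set empty
rest 'ccbd' ignored (set empty)
final: {}; accept 1 not in set

Answer: REJECT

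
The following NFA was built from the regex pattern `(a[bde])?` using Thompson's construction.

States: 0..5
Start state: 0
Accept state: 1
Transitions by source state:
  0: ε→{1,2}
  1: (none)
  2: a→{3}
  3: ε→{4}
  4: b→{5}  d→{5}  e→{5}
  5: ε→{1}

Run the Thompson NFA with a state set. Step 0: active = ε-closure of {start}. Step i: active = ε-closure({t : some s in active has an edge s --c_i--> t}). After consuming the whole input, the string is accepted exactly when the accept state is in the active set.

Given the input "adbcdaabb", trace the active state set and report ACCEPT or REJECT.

Answer: REJECT

Derivation:
S₀ = ε-closure({0}) = {0,1,2}
'a' @ 1: {3,4}
'd' @ 2: {1,5}  [accepting]
'b' @ 3: {}  — no active states
rest 'cdaabb' ignored (set empty)
final: {}; accept 1 not in set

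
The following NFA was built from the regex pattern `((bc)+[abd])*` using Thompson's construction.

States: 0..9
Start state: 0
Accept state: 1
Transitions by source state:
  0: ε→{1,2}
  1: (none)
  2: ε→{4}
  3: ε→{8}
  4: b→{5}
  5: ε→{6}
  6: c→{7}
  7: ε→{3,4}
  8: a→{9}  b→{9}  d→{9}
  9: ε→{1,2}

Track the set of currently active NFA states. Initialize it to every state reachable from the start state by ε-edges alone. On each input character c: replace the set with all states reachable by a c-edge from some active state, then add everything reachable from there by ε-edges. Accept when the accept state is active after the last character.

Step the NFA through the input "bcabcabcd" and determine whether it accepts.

start: ε-closure({0}) = {0,1,2,4}
'b' @ 1: {5,6}
'c' @ 2: {3,4,7,8}
'a' @ 3: {1,2,4,9}  [accepting]
'b' @ 4: {5,6}
'c' @ 5: {3,4,7,8}
'a' @ 6: {1,2,4,9}  [accepting]
'b' @ 7: {5,6}
'c' @ 8: {3,4,7,8}
'd' @ 9: {1,2,4,9}  [accepting]
after full input: {1,2,4,9}  (accept=1 in)

Answer: ACCEPT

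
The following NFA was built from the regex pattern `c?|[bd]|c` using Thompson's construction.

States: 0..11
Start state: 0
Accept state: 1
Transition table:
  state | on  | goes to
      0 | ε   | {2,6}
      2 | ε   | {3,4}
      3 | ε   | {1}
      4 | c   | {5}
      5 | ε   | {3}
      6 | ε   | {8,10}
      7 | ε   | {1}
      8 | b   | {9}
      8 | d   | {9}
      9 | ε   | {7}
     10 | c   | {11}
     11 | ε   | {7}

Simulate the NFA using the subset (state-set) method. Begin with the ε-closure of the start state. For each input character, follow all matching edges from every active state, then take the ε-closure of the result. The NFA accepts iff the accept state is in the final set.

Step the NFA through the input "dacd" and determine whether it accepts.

Answer: REJECT

Derivation:
start: ε-closure({0}) = {0,1,2,3,4,6,8,10}
'd' @ 1: {1,7,9}  ✓accept
'a' @ 2: {}  — state set empty
rest 'cd' ignored (set empty)
end set {} — state 1 not in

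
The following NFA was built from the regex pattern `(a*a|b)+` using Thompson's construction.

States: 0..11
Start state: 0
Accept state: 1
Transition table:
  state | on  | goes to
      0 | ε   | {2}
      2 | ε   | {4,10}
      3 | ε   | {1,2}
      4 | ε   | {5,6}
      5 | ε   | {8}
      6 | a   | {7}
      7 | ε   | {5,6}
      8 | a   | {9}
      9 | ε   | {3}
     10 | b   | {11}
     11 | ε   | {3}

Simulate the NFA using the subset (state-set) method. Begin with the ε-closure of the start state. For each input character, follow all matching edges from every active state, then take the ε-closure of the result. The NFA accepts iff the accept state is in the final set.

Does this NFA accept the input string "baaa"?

initial (ε-close {0}): {0,2,4,5,6,8,10}
'b' @ 1: {1,2,3,4,5,6,8,10,11}  ✓accept
'a' @ 2: {1,2,3,4,5,6,7,8,9,10}  ✓accept
'a' @ 3: {1,2,3,4,5,6,7,8,9,10}  ✓accept
'a' @ 4: {1,2,3,4,5,6,7,8,9,10}  ✓accept
final: {1,2,3,4,5,6,7,8,9,10}; accept 1 in set

Answer: ACCEPT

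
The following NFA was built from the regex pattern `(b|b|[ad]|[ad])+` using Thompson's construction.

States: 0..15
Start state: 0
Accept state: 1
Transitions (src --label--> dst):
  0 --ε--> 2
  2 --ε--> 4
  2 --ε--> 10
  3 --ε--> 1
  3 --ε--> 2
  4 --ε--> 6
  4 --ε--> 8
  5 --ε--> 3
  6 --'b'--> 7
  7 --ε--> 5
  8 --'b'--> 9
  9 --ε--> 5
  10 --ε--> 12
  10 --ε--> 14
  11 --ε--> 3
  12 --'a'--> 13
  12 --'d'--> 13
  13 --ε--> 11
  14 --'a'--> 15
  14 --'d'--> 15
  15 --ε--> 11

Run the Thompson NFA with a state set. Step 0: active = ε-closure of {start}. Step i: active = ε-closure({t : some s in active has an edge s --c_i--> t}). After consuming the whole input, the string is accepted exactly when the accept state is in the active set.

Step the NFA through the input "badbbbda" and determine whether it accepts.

Answer: ACCEPT

Trace:
initial (ε-close {0}): {0,2,4,6,8,10,12,14}
'b' @ 1: {1,2,3,4,5,6,7,8,9,10,12,14}  (accept∈set)
'a' @ 2: {1,2,3,4,6,8,10,11,12,13,14,15}  (accept∈set)
'd' @ 3: {1,2,3,4,6,8,10,11,12,13,14,15}  (accept∈set)
'b' @ 4: {1,2,3,4,5,6,7,8,9,10,12,14}  (accept∈set)
'b' @ 5: {1,2,3,4,5,6,7,8,9,10,12,14}  (accept∈set)
'b' @ 6: {1,2,3,4,5,6,7,8,9,10,12,14}  (accept∈set)
'd' @ 7: {1,2,3,4,6,8,10,11,12,13,14,15}  (accept∈set)
'a' @ 8: {1,2,3,4,6,8,10,11,12,13,14,15}  (accept∈set)
final: {1,2,3,4,6,8,10,11,12,13,14,15}; accept 1 in set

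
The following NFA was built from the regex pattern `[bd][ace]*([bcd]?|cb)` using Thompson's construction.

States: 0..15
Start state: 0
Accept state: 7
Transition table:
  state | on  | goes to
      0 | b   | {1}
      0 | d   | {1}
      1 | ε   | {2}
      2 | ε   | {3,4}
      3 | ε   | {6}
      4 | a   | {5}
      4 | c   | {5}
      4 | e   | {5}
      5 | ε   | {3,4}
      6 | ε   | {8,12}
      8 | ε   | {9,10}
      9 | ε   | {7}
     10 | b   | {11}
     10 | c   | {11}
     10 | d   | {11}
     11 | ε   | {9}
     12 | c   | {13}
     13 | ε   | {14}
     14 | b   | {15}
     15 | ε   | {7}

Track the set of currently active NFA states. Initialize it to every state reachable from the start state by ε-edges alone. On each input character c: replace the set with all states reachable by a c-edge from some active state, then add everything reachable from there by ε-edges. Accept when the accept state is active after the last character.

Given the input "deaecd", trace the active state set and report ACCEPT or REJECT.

initial (ε-close {0}): {0}
'd' @ 1: {1,2,3,4,6,7,8,9,10,12}  ✓accept
'e' @ 2: {3,4,5,6,7,8,9,10,12}  ✓accept
'a' @ 3: {3,4,5,6,7,8,9,10,12}  ✓accept
'e' @ 4: {3,4,5,6,7,8,9,10,12}  ✓accept
'c' @ 5: {3,4,5,6,7,8,9,10,11,12,13,14}  ✓accept
'd' @ 6: {7,9,11}  ✓accept
after full input: {7,9,11}  (accept=7 in)

Answer: ACCEPT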